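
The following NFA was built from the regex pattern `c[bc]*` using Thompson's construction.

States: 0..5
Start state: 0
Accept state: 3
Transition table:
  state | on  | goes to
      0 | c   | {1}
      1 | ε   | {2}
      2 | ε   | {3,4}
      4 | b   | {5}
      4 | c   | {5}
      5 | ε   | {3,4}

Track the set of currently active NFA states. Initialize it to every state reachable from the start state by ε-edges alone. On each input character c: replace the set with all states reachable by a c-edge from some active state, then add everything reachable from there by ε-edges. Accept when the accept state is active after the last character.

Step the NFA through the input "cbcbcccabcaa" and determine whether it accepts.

initial (ε-close {0}): {0}
'c' @ 1: {1,2,3,4}  (accept∈set)
'b' @ 2: {3,4,5}  (accept∈set)
'c' @ 3: {3,4,5}  (accept∈set)
'b' @ 4: {3,4,5}  (accept∈set)
'c' @ 5: {3,4,5}  (accept∈set)
'c' @ 6: {3,4,5}  (accept∈set)
'c' @ 7: {3,4,5}  (accept∈set)
'a' @ 8: {}  — no active states
rest 'bcaa' ignored (set empty)
final: {}; accept 3 not in set

Answer: REJECT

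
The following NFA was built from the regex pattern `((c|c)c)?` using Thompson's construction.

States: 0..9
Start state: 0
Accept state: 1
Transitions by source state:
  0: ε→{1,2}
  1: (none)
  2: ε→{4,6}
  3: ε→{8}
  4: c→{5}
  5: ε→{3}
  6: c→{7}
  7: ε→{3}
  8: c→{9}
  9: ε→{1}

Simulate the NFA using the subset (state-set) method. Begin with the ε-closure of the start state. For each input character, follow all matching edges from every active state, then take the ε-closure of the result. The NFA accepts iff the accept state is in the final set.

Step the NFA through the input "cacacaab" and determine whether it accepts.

start: ε-closure({0}) = {0,1,2,4,6}
'c' @ 1: {3,5,7,8}
'a' @ 2: {}  — no active states
rest 'cacaab' ignored (set empty)
final: {}; accept 1 not in set

Answer: REJECT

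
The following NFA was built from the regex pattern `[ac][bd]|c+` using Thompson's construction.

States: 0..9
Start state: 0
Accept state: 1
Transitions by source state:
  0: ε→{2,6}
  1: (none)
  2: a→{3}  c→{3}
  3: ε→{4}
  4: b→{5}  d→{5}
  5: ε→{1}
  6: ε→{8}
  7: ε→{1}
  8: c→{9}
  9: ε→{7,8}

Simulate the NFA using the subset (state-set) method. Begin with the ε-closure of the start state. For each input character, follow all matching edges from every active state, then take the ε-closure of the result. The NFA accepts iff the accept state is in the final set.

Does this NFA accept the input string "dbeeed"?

initial (ε-close {0}): {0,2,6,8}
'd' @ 1: {}  — dead — no transitions
rest 'beeed' ignored (set empty)
end set {} — state 1 not in

Answer: REJECT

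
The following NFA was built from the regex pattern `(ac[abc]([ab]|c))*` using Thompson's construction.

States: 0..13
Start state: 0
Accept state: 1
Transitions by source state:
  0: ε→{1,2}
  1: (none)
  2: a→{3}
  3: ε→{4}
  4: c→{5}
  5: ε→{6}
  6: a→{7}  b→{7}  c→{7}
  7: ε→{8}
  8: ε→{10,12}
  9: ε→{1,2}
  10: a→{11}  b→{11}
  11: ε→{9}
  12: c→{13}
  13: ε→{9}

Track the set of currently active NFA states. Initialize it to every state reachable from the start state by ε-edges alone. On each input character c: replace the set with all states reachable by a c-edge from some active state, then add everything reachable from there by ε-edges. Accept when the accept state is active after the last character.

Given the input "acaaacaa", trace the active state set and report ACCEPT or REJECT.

Answer: ACCEPT

Steps:
initial (ε-close {0}): {0,1,2}
'a' @ 1: {3,4}
'c' @ 2: {5,6}
'a' @ 3: {7,8,10,12}
'a' @ 4: {1,2,9,11}  ✓accept
'a' @ 5: {3,4}
'c' @ 6: {5,6}
'a' @ 7: {7,8,10,12}
'a' @ 8: {1,2,9,11}  ✓accept
end set {1,2,9,11} — state 1 in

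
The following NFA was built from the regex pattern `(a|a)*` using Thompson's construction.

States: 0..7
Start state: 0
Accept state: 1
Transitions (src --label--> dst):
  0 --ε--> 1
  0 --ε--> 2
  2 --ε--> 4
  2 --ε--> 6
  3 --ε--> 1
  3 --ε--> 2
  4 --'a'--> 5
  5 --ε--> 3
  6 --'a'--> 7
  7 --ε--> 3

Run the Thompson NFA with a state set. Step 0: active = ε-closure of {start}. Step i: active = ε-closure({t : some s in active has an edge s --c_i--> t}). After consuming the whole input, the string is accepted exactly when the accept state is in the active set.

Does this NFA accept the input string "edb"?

Answer: REJECT

Trace:
initial (ε-close {0}): {0,1,2,4,6}
'e' @ 1: {}  — no active states
rest 'db' ignored (set empty)
end set {} — state 1 not in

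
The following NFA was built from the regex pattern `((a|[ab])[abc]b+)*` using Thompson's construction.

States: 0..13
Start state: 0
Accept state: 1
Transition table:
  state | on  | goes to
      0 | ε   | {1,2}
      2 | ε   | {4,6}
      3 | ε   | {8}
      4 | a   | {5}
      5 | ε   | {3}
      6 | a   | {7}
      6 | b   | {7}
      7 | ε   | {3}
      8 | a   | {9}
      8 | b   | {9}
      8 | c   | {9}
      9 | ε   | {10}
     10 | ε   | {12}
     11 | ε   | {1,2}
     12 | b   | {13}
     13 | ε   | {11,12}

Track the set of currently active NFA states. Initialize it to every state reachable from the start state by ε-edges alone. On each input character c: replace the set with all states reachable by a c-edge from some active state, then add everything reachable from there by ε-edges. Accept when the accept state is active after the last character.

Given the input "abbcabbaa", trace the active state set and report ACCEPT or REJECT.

initial (ε-close {0}): {0,1,2,4,6}
'a' @ 1: {3,5,7,8}
'b' @ 2: {9,10,12}
'b' @ 3: {1,2,4,6,11,12,13}  [accepting]
'c' @ 4: {}  — dead — no transitions
rest 'abbaa' ignored (set empty)
after full input: {}  (accept=1 not in)

Answer: REJECT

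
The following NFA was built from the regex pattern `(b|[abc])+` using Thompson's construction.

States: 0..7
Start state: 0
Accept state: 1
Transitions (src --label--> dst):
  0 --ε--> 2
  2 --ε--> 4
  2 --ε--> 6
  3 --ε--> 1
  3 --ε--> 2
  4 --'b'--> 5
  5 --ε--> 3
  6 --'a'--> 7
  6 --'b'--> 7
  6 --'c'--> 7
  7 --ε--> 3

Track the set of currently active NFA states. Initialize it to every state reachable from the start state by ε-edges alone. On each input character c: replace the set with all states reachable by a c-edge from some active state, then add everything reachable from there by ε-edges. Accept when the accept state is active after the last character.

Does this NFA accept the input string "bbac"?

Answer: ACCEPT

Derivation:
start: ε-closure({0}) = {0,2,4,6}
'b' @ 1: {1,2,3,4,5,6,7}  [accepting]
'b' @ 2: {1,2,3,4,5,6,7}  [accepting]
'a' @ 3: {1,2,3,4,6,7}  [accepting]
'c' @ 4: {1,2,3,4,6,7}  [accepting]
final: {1,2,3,4,6,7}; accept 1 in set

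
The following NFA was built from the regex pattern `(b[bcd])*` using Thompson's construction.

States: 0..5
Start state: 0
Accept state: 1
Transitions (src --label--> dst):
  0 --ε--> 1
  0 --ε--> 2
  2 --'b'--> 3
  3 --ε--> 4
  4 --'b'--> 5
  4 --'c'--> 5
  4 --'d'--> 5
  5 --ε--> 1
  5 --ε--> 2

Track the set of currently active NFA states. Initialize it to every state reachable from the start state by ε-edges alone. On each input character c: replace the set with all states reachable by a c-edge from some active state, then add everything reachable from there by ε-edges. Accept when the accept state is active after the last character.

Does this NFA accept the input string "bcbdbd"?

Answer: ACCEPT

Derivation:
initial (ε-close {0}): {0,1,2}
'b' @ 1: {3,4}
'c' @ 2: {1,2,5}  (accept∈set)
'b' @ 3: {3,4}
'd' @ 4: {1,2,5}  (accept∈set)
'b' @ 5: {3,4}
'd' @ 6: {1,2,5}  (accept∈set)
final: {1,2,5}; accept 1 in set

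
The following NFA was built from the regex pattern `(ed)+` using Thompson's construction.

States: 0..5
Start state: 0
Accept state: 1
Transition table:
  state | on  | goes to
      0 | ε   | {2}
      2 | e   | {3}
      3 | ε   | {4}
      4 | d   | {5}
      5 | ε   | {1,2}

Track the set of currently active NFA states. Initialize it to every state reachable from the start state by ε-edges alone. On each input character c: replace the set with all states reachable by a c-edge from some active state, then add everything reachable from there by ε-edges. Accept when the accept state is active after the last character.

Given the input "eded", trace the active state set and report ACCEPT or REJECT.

S₀ = ε-closure({0}) = {0,2}
'e' @ 1: {3,4}
'd' @ 2: {1,2,5}  (accept∈set)
'e' @ 3: {3,4}
'd' @ 4: {1,2,5}  (accept∈set)
end set {1,2,5} — state 1 in

Answer: ACCEPT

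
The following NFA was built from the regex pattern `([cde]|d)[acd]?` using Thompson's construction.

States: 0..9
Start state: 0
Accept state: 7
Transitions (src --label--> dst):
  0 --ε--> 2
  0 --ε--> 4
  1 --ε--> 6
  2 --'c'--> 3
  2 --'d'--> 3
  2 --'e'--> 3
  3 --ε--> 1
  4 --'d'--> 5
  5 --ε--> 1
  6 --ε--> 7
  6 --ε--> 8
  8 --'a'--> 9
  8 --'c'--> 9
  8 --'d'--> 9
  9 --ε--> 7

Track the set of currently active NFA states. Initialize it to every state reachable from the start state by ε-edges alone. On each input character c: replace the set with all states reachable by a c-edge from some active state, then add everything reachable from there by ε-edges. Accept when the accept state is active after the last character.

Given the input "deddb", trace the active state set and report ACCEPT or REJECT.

S₀ = ε-closure({0}) = {0,2,4}
'd' @ 1: {1,3,5,6,7,8}  ✓accept
'e' @ 2: {}  — dead — no transitions
rest 'ddb' ignored (set empty)
end set {} — state 7 not in

Answer: REJECT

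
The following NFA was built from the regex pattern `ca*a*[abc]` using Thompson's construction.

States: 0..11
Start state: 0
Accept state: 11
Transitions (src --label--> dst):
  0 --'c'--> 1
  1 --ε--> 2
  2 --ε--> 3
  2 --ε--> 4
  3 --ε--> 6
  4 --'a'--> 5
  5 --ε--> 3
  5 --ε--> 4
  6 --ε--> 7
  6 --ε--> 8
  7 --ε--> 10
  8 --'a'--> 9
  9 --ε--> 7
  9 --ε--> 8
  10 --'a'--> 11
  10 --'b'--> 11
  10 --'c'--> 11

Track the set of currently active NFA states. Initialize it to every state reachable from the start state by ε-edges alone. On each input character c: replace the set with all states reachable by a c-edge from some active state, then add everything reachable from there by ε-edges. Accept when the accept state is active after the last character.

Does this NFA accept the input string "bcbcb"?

S₀ = ε-closure({0}) = {0}
'b' @ 1: {}  — state set empty
rest 'cbcb' ignored (set empty)
end set {} — state 11 not in

Answer: REJECT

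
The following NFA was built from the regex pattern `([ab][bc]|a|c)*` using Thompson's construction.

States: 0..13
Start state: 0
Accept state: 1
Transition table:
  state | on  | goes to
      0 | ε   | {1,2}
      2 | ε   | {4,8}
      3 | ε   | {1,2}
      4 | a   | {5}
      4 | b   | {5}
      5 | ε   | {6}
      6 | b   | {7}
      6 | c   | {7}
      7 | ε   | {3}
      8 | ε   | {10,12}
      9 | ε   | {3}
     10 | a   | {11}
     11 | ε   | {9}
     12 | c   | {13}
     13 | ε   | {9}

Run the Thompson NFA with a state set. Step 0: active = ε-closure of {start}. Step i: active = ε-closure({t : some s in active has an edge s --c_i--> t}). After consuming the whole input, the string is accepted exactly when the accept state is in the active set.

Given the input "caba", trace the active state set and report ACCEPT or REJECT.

Answer: ACCEPT

Trace:
S₀ = ε-closure({0}) = {0,1,2,4,8,10,12}
'c' @ 1: {1,2,3,4,8,9,10,12,13}  ✓accept
'a' @ 2: {1,2,3,4,5,6,8,9,10,11,12}  ✓accept
'b' @ 3: {1,2,3,4,5,6,7,8,10,12}  ✓accept
'a' @ 4: {1,2,3,4,5,6,8,9,10,11,12}  ✓accept
end set {1,2,3,4,5,6,8,9,10,11,12} — state 1 in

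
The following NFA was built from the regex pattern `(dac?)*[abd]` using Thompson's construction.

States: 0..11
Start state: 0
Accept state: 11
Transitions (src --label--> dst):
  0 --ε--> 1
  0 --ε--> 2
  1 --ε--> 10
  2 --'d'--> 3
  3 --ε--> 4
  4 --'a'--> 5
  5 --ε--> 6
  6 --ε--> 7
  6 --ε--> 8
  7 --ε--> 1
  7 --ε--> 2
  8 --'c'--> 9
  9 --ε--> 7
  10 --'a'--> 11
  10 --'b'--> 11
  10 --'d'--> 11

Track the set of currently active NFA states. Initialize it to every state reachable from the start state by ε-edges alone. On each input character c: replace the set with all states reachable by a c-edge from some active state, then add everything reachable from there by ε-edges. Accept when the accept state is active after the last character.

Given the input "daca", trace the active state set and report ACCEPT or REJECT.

initial (ε-close {0}): {0,1,2,10}
'd' @ 1: {3,4,11}  ✓accept
'a' @ 2: {1,2,5,6,7,8,10}
'c' @ 3: {1,2,7,9,10}
'a' @ 4: {11}  ✓accept
after full input: {11}  (accept=11 in)

Answer: ACCEPT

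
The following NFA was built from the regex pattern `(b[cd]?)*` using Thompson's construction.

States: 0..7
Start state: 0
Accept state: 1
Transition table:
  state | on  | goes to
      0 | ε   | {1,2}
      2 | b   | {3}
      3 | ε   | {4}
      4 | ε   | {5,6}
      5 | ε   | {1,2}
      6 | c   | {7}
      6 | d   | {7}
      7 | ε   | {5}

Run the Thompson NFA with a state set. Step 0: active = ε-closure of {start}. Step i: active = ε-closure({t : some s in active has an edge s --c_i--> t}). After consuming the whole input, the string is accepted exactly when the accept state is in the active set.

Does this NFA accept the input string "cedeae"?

start: ε-closure({0}) = {0,1,2}
'c' @ 1: {}  — state set empty
rest 'edeae' ignored (set empty)
after full input: {}  (accept=1 not in)

Answer: REJECT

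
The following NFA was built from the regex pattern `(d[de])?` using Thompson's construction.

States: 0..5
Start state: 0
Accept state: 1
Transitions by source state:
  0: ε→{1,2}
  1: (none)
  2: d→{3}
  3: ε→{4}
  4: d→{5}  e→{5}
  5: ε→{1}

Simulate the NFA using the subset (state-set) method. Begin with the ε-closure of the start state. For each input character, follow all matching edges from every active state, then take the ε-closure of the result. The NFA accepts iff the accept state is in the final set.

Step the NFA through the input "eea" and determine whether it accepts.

initial (ε-close {0}): {0,1,2}
'e' @ 1: {}  — dead — no transitions
rest 'ea' ignored (set empty)
after full input: {}  (accept=1 not in)

Answer: REJECT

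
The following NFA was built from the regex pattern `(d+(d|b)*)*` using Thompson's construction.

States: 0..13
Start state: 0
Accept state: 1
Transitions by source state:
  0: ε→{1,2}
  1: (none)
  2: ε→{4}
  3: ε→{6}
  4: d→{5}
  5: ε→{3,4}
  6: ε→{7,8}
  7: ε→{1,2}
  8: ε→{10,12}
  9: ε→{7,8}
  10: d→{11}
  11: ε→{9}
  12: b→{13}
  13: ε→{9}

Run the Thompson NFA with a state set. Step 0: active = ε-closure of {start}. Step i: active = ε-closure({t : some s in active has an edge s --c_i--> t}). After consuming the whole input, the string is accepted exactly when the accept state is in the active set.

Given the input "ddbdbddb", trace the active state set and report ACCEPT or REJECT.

Answer: ACCEPT

Derivation:
S₀ = ε-closure({0}) = {0,1,2,4}
'd' @ 1: {1,2,3,4,5,6,7,8,10,12}  ✓accept
'd' @ 2: {1,2,3,4,5,6,7,8,9,10,11,12}  ✓accept
'b' @ 3: {1,2,4,7,8,9,10,12,13}  ✓accept
'd' @ 4: {1,2,3,4,5,6,7,8,9,10,11,12}  ✓accept
'b' @ 5: {1,2,4,7,8,9,10,12,13}  ✓accept
'd' @ 6: {1,2,3,4,5,6,7,8,9,10,11,12}  ✓accept
'd' @ 7: {1,2,3,4,5,6,7,8,9,10,11,12}  ✓accept
'b' @ 8: {1,2,4,7,8,9,10,12,13}  ✓accept
end set {1,2,4,7,8,9,10,12,13} — state 1 in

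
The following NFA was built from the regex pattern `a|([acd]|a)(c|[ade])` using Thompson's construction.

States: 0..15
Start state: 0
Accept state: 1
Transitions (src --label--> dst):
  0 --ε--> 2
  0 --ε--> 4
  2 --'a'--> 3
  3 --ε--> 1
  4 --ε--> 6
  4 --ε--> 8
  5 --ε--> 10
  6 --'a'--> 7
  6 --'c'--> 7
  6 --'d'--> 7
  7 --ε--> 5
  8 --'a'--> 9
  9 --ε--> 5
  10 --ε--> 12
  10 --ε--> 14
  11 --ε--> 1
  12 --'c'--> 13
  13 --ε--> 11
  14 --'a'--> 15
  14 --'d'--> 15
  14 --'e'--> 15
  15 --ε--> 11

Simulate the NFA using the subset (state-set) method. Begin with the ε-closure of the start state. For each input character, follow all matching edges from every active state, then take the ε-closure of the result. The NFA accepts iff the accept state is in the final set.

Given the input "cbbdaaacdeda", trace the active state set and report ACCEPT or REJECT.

S₀ = ε-closure({0}) = {0,2,4,6,8}
'c' @ 1: {5,7,10,12,14}
'b' @ 2: {}  — no active states
rest 'bdaaacdeda' ignored (set empty)
after full input: {}  (accept=1 not in)

Answer: REJECT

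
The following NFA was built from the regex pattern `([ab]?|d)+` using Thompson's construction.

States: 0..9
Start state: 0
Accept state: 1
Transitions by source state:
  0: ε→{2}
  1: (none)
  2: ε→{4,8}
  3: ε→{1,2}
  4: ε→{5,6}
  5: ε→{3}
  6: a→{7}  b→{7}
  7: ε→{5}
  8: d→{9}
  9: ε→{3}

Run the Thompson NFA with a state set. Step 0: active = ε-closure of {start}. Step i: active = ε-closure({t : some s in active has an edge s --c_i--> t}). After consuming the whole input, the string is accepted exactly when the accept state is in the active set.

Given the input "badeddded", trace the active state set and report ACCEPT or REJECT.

start: ε-closure({0}) = {0,1,2,3,4,5,6,8}
'b' @ 1: {1,2,3,4,5,6,7,8}  [accepting]
'a' @ 2: {1,2,3,4,5,6,7,8}  [accepting]
'd' @ 3: {1,2,3,4,5,6,8,9}  [accepting]
'e' @ 4: {}  — no active states
rest 'ddded' ignored (set empty)
after full input: {}  (accept=1 not in)

Answer: REJECT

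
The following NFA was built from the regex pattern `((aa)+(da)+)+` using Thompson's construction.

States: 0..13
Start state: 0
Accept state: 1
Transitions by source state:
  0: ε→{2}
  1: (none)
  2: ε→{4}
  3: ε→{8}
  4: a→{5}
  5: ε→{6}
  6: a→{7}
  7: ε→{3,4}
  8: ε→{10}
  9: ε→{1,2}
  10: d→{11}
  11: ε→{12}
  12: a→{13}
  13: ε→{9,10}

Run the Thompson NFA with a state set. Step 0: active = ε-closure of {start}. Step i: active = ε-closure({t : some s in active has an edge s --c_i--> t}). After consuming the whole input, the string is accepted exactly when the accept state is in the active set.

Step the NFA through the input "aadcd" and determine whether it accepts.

Answer: REJECT

Derivation:
start: ε-closure({0}) = {0,2,4}
'a' @ 1: {5,6}
'a' @ 2: {3,4,7,8,10}
'd' @ 3: {11,12}
'c' @ 4: {}  — dead — no transitions
rest 'd' ignored (set empty)
end set {} — state 1 not in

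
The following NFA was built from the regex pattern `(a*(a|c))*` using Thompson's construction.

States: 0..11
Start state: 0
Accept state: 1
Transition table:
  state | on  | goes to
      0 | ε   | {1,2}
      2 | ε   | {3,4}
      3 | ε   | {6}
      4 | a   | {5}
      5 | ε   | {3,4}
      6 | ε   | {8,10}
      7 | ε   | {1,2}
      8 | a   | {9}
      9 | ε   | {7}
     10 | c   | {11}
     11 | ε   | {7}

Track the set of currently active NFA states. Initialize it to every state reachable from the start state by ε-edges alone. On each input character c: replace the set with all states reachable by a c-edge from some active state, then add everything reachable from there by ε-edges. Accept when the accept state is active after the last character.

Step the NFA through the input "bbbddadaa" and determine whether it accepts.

start: ε-closure({0}) = {0,1,2,3,4,6,8,10}
'b' @ 1: {}  — no active states
rest 'bbddadaa' ignored (set empty)
final: {}; accept 1 not in set

Answer: REJECT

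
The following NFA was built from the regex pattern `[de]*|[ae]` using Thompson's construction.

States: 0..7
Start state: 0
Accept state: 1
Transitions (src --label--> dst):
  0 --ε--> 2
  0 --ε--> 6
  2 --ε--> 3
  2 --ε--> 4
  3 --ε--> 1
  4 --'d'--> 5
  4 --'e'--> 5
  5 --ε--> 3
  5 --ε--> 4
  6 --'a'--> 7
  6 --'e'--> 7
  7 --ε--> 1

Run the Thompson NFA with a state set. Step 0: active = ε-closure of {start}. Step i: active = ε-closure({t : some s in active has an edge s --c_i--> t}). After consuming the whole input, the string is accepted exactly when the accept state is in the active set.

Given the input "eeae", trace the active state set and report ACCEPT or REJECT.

Answer: REJECT

Steps:
initial (ε-close {0}): {0,1,2,3,4,6}
'e' @ 1: {1,3,4,5,7}  ✓accept
'e' @ 2: {1,3,4,5}  ✓accept
'a' @ 3: {}  — dead — no transitions
rest 'e' ignored (set empty)
end set {} — state 1 not in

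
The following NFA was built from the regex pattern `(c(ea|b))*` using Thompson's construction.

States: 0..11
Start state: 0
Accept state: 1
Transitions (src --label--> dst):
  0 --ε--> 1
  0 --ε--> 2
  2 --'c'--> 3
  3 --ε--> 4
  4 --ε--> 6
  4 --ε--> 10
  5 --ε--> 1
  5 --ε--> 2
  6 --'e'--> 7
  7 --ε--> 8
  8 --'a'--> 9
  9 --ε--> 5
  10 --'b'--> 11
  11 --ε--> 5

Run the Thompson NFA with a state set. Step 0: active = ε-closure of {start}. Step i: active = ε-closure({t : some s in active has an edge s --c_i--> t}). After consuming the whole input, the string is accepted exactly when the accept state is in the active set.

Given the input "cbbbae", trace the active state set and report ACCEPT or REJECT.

start: ε-closure({0}) = {0,1,2}
'c' @ 1: {3,4,6,10}
'b' @ 2: {1,2,5,11}  (accept∈set)
'b' @ 3: {}  — dead — no transitions
rest 'bae' ignored (set empty)
final: {}; accept 1 not in set

Answer: REJECT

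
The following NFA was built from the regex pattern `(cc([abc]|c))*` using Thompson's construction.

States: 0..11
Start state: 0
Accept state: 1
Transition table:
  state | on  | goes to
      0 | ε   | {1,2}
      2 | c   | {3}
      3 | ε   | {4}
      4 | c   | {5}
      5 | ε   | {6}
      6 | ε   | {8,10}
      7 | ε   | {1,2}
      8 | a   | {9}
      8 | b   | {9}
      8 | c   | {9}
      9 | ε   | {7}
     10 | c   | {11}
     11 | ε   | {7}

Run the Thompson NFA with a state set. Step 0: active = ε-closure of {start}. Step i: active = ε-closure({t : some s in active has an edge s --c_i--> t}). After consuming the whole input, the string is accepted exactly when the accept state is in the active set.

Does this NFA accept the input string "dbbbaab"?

Answer: REJECT

Derivation:
start: ε-closure({0}) = {0,1,2}
'd' @ 1: {}  — dead — no transitions
rest 'bbbaab' ignored (set empty)
after full input: {}  (accept=1 not in)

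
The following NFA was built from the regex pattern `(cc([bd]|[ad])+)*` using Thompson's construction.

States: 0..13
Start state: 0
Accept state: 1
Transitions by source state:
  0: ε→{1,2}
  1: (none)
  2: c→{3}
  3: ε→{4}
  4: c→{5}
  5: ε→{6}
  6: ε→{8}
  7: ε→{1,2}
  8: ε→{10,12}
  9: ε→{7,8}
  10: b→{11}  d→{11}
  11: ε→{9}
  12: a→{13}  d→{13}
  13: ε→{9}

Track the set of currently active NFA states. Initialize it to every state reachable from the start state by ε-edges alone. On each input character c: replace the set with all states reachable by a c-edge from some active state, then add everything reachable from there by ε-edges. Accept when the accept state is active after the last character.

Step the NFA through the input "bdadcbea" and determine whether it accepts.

start: ε-closure({0}) = {0,1,2}
'b' @ 1: {}  — no active states
rest 'dadcbea' ignored (set empty)
after full input: {}  (accept=1 not in)

Answer: REJECT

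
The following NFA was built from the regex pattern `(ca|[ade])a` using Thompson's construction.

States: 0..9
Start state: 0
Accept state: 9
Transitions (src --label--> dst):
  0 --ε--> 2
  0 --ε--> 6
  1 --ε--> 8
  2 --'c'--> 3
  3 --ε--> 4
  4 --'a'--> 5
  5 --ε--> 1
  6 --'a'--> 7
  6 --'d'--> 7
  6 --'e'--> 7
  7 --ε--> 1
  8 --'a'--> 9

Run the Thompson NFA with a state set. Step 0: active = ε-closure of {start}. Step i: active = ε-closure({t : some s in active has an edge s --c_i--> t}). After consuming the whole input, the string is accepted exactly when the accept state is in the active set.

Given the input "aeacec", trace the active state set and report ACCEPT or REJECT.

start: ε-closure({0}) = {0,2,6}
'a' @ 1: {1,7,8}
'e' @ 2: {}  — dead — no transitions
rest 'acec' ignored (set empty)
end set {} — state 9 not in

Answer: REJECT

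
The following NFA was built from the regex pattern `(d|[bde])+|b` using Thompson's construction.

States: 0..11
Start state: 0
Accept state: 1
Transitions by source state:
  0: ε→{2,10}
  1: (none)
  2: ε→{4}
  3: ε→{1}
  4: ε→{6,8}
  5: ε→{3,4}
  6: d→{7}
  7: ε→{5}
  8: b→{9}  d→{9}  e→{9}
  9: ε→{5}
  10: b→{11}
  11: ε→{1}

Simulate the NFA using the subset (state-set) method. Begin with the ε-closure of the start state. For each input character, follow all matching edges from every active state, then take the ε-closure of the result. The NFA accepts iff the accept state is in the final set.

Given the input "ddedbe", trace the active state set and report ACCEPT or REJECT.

initial (ε-close {0}): {0,2,4,6,8,10}
'd' @ 1: {1,3,4,5,6,7,8,9}  ✓accept
'd' @ 2: {1,3,4,5,6,7,8,9}  ✓accept
'e' @ 3: {1,3,4,5,6,8,9}  ✓accept
'd' @ 4: {1,3,4,5,6,7,8,9}  ✓accept
'b' @ 5: {1,3,4,5,6,8,9}  ✓accept
'e' @ 6: {1,3,4,5,6,8,9}  ✓accept
final: {1,3,4,5,6,8,9}; accept 1 in set

Answer: ACCEPT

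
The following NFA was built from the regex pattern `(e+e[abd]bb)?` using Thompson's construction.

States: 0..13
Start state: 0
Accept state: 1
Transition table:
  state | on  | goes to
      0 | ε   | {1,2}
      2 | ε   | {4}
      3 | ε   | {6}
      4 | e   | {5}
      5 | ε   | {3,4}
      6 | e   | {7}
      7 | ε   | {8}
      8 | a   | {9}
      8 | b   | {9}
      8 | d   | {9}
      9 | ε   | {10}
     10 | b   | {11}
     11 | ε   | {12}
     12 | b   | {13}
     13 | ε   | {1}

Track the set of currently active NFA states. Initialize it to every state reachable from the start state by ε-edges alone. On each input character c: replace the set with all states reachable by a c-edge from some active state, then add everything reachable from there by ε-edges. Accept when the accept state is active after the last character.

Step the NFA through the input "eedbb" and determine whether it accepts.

S₀ = ε-closure({0}) = {0,1,2,4}
'e' @ 1: {3,4,5,6}
'e' @ 2: {3,4,5,6,7,8}
'd' @ 3: {9,10}
'b' @ 4: {11,12}
'b' @ 5: {1,13}  (accept∈set)
end set {1,13} — state 1 in

Answer: ACCEPT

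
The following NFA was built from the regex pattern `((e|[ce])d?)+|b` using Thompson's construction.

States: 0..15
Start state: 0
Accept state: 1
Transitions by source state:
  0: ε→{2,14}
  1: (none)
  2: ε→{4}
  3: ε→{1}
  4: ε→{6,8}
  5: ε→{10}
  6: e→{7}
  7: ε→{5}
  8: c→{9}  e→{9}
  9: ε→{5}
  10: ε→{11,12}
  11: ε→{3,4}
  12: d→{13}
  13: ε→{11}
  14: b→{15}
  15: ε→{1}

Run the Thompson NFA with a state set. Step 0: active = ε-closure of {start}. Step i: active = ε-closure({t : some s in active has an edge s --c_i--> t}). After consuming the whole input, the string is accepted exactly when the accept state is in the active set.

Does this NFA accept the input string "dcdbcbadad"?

initial (ε-close {0}): {0,2,4,6,8,14}
'd' @ 1: {}  — state set empty
rest 'cdbcbadad' ignored (set empty)
end set {} — state 1 not in

Answer: REJECT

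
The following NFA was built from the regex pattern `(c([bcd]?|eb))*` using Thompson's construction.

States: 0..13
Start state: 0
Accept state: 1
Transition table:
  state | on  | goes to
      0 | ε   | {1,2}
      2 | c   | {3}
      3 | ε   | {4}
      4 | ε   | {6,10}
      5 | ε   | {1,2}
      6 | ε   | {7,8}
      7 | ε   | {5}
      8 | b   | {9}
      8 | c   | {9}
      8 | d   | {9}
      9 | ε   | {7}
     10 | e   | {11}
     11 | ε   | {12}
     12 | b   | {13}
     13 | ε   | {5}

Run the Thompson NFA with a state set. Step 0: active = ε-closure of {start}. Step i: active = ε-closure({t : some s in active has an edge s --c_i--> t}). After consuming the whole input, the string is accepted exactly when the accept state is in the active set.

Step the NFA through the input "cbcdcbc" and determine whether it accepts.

Answer: ACCEPT

Trace:
initial (ε-close {0}): {0,1,2}
'c' @ 1: {1,2,3,4,5,6,7,8,10}  (accept∈set)
'b' @ 2: {1,2,5,7,9}  (accept∈set)
'c' @ 3: {1,2,3,4,5,6,7,8,10}  (accept∈set)
'd' @ 4: {1,2,5,7,9}  (accept∈set)
'c' @ 5: {1,2,3,4,5,6,7,8,10}  (accept∈set)
'b' @ 6: {1,2,5,7,9}  (accept∈set)
'c' @ 7: {1,2,3,4,5,6,7,8,10}  (accept∈set)
after full input: {1,2,3,4,5,6,7,8,10}  (accept=1 in)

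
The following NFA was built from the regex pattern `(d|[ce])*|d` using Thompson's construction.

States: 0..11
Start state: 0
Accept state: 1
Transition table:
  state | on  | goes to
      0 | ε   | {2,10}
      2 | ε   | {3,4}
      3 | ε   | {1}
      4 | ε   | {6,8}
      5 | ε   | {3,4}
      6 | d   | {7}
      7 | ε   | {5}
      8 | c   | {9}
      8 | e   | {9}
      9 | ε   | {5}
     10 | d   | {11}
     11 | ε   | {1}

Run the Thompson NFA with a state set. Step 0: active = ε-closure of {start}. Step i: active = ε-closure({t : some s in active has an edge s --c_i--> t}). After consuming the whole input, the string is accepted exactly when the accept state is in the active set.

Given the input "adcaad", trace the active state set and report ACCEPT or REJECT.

Answer: REJECT

Steps:
S₀ = ε-closure({0}) = {0,1,2,3,4,6,8,10}
'a' @ 1: {}  — state set empty
rest 'dcaad' ignored (set empty)
after full input: {}  (accept=1 not in)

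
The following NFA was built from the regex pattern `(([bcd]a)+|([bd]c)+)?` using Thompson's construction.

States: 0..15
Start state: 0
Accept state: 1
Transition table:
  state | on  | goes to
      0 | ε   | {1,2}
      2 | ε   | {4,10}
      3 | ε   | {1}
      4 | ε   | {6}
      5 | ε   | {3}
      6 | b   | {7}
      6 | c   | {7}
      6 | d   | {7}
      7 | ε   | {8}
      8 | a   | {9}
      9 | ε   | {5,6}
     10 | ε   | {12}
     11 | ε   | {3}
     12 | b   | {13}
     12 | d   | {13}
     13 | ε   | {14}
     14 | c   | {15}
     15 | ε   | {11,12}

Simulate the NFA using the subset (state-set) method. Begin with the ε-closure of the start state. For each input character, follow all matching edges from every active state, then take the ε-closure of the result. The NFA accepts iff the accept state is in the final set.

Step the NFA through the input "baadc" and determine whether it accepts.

S₀ = ε-closure({0}) = {0,1,2,4,6,10,12}
'b' @ 1: {7,8,13,14}
'a' @ 2: {1,3,5,6,9}  ✓accept
'a' @ 3: {}  — dead — no transitions
rest 'dc' ignored (set empty)
end set {} — state 1 not in

Answer: REJECT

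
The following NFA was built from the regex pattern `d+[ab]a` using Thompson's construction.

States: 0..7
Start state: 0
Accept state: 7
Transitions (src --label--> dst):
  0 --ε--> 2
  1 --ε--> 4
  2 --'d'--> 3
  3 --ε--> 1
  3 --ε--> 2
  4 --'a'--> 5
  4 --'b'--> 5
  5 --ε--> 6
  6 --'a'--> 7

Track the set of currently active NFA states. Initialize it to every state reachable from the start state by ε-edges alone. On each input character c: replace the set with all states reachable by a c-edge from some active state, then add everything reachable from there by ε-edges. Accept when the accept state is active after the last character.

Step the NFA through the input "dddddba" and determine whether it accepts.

Answer: ACCEPT

Derivation:
S₀ = ε-closure({0}) = {0,2}
'd' @ 1: {1,2,3,4}
'd' @ 2: {1,2,3,4}
'd' @ 3: {1,2,3,4}
'd' @ 4: {1,2,3,4}
'd' @ 5: {1,2,3,4}
'b' @ 6: {5,6}
'a' @ 7: {7}  [accepting]
end set {7} — state 7 in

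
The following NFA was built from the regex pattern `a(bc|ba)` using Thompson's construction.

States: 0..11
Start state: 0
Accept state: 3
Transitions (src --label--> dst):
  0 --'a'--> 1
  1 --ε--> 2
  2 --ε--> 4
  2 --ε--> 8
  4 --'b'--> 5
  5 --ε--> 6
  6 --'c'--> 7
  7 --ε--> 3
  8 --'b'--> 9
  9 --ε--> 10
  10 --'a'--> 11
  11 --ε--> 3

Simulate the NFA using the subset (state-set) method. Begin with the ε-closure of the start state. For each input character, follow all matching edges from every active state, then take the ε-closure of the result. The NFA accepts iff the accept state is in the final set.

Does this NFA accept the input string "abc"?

start: ε-closure({0}) = {0}
'a' @ 1: {1,2,4,8}
'b' @ 2: {5,6,9,10}
'c' @ 3: {3,7}  [accepting]
end set {3,7} — state 3 in

Answer: ACCEPT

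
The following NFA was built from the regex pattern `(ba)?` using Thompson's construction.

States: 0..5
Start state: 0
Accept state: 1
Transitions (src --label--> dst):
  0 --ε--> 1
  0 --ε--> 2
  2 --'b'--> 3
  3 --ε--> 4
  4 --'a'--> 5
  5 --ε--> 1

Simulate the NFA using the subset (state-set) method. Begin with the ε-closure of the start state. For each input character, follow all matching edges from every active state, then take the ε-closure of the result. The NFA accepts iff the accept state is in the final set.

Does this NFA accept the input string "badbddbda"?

Answer: REJECT

Steps:
initial (ε-close {0}): {0,1,2}
'b' @ 1: {3,4}
'a' @ 2: {1,5}  (accept∈set)
'd' @ 3: {}  — dead — no transitions
rest 'bddbda' ignored (set empty)
final: {}; accept 1 not in set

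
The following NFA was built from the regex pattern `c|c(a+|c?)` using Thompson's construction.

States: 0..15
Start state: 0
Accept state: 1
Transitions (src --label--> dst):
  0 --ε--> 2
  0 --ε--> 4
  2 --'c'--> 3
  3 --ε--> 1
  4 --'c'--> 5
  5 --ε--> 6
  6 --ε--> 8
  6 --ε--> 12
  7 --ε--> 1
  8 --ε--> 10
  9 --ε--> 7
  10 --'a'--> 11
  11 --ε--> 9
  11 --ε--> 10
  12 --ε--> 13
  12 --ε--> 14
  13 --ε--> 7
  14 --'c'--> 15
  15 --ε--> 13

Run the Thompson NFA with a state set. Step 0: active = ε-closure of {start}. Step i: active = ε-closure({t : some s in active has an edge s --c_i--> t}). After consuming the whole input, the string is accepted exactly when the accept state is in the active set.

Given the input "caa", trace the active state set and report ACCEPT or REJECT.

S₀ = ε-closure({0}) = {0,2,4}
'c' @ 1: {1,3,5,6,7,8,10,12,13,14}  (accept∈set)
'a' @ 2: {1,7,9,10,11}  (accept∈set)
'a' @ 3: {1,7,9,10,11}  (accept∈set)
after full input: {1,7,9,10,11}  (accept=1 in)

Answer: ACCEPT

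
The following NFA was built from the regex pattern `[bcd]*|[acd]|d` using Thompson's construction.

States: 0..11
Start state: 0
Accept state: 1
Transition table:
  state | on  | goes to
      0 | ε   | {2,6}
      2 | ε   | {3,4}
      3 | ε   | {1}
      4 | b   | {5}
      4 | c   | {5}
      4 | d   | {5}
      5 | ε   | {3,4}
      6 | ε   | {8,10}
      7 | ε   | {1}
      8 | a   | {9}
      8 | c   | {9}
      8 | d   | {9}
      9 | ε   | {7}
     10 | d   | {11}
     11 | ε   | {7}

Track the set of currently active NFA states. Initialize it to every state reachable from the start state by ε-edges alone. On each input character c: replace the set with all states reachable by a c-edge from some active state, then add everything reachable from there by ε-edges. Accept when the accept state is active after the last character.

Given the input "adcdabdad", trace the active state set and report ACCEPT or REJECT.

Answer: REJECT

Trace:
initial (ε-close {0}): {0,1,2,3,4,6,8,10}
'a' @ 1: {1,7,9}  ✓accept
'd' @ 2: {}  — state set empty
rest 'cdabdad' ignored (set empty)
after full input: {}  (accept=1 not in)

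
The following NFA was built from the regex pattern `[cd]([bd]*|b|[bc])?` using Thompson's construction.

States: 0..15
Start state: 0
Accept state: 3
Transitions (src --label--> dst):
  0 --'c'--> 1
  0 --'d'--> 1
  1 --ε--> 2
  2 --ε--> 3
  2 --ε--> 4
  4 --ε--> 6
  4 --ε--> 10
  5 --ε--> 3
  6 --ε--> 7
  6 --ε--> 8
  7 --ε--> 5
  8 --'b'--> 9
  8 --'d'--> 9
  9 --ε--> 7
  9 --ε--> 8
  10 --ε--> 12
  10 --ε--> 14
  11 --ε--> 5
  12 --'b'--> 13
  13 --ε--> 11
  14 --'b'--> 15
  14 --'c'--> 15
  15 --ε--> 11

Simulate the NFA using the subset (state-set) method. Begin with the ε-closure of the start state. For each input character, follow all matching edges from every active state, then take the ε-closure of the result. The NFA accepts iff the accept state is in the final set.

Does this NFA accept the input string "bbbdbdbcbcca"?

Answer: REJECT

Trace:
initial (ε-close {0}): {0}
'b' @ 1: {}  — no active states
rest 'bbdbdbcbcca' ignored (set empty)
end set {} — state 3 not in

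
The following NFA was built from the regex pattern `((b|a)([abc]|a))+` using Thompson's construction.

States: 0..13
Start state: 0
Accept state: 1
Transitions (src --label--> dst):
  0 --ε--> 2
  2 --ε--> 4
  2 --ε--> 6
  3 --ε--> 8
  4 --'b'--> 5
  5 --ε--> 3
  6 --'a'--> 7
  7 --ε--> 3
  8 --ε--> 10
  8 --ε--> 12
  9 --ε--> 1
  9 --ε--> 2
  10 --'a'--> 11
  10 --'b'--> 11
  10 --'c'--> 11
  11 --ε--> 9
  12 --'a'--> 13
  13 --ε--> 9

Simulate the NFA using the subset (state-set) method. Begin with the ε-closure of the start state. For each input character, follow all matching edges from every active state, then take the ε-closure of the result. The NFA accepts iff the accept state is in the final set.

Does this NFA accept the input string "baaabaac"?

initial (ε-close {0}): {0,2,4,6}
'b' @ 1: {3,5,8,10,12}
'a' @ 2: {1,2,4,6,9,11,13}  ✓accept
'a' @ 3: {3,7,8,10,12}
'a' @ 4: {1,2,4,6,9,11,13}  ✓accept
'b' @ 5: {3,5,8,10,12}
'a' @ 6: {1,2,4,6,9,11,13}  ✓accept
'a' @ 7: {3,7,8,10,12}
'c' @ 8: {1,2,4,6,9,11}  ✓accept
final: {1,2,4,6,9,11}; accept 1 in set

Answer: ACCEPT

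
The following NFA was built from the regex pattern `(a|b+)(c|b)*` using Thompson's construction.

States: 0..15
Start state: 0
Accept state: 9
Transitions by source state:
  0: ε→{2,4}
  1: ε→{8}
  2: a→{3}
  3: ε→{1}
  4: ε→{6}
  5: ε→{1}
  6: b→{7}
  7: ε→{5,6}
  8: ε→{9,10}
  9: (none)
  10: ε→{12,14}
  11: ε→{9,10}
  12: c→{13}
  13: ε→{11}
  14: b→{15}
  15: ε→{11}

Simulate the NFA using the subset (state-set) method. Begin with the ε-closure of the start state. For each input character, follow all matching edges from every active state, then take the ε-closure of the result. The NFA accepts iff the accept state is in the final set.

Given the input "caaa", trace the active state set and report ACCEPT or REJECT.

S₀ = ε-closure({0}) = {0,2,4,6}
'c' @ 1: {}  — state set empty
rest 'aaa' ignored (set empty)
after full input: {}  (accept=9 not in)

Answer: REJECT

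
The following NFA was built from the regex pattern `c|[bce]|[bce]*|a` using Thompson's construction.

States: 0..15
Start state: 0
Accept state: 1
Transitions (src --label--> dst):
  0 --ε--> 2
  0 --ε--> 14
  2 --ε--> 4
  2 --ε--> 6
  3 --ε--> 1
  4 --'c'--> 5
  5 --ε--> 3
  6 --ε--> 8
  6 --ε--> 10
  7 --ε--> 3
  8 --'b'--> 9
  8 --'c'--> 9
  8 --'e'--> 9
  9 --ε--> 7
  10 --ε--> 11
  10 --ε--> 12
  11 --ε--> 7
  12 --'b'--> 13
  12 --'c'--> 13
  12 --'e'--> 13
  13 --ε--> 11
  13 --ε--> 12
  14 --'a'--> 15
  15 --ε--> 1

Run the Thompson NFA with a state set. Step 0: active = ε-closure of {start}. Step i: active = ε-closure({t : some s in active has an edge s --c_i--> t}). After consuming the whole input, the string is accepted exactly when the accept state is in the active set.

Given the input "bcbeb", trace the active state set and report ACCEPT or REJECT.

S₀ = ε-closure({0}) = {0,1,2,3,4,6,7,8,10,11,12,14}
'b' @ 1: {1,3,7,9,11,12,13}  [accepting]
'c' @ 2: {1,3,7,11,12,13}  [accepting]
'b' @ 3: {1,3,7,11,12,13}  [accepting]
'e' @ 4: {1,3,7,11,12,13}  [accepting]
'b' @ 5: {1,3,7,11,12,13}  [accepting]
final: {1,3,7,11,12,13}; accept 1 in set

Answer: ACCEPT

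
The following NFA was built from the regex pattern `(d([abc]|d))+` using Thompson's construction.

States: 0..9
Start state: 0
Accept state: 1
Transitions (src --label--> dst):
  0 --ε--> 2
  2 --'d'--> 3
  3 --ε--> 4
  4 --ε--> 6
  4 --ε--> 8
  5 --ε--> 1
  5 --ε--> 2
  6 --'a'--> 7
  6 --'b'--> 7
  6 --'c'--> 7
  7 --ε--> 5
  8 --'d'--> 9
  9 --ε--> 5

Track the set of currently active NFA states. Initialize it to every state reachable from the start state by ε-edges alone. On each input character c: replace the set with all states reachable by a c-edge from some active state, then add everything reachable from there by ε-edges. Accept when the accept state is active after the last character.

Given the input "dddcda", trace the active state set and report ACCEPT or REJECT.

initial (ε-close {0}): {0,2}
'd' @ 1: {3,4,6,8}
'd' @ 2: {1,2,5,9}  (accept∈set)
'd' @ 3: {3,4,6,8}
'c' @ 4: {1,2,5,7}  (accept∈set)
'd' @ 5: {3,4,6,8}
'a' @ 6: {1,2,5,7}  (accept∈set)
final: {1,2,5,7}; accept 1 in set

Answer: ACCEPT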